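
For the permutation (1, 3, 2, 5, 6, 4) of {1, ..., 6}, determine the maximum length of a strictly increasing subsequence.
4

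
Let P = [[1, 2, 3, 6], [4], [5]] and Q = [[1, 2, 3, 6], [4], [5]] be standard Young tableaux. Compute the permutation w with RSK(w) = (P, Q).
Reverse the RSK construction: for i from n down to 1, find the cell of Q containing i, remove the entry at that cell from P, and reverse-bump it up through P; the value ejected from row 1 is w(i).

Step i=6: Q has 6 at row 1, column 4; remove that cell from P, ejecting 6. So w(6) = 6. P is now [[1, 2, 3], [4], [5]].
Step i=5: Q has 5 at row 3, column 1; remove 5 from row 3 of P and reverse-bump: 5 enters row 2 and ejects 4; 4 enters row 1 and ejects 3. So w(5) = 3. P is now [[1, 2, 4], [5]].
Step i=4: Q has 4 at row 2, column 1; remove 5 from row 2 of P and reverse-bump: 5 enters row 1 and ejects 4. So w(4) = 4. P is now [[1, 2, 5]].
Step i=3: Q has 3 at row 1, column 3; remove that cell from P, ejecting 5. So w(3) = 5. P is now [[1, 2]].
Step i=2: Q has 2 at row 1, column 2; remove that cell from P, ejecting 2. So w(2) = 2. P is now [[1]].
Step i=1: Q has 1 at row 1, column 1; remove that cell from P, ejecting 1. So w(1) = 1. P is now [].

So w = 1 2 5 4 3 6.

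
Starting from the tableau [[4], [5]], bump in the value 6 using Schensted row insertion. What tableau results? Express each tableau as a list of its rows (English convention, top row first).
[[4, 6], [5]]

6 is larger than every entry of row 1, so it is appended to row 1. The new tableau is [[4, 6], [5]].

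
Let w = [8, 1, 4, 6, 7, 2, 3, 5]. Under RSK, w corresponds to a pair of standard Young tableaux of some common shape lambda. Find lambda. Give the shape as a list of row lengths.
[4, 3, 1]

RSK row insertion gives P = [[1, 2, 3, 5], [4, 6, 7], [8]], which has shape [4, 3, 1].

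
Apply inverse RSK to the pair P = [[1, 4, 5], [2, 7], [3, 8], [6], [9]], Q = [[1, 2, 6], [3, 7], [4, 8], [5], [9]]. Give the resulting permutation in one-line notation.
Reverse RSK: for i = n, n-1, ..., 1, locate i in Q, remove the corresponding corner cell from P, and reverse-bump its entry up through P; the value ejected from row 1 is w(i).

So w = 3 9 6 4 2 8 7 5 1.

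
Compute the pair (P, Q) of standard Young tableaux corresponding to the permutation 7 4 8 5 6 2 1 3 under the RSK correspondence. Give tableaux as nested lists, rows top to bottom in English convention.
Insert each entry of the permutation into P by Schensted row insertion, recording in Q the position of each new cell.

After inserting 7: P = [[7]].
After inserting 4: P = [[4], [7]].
After inserting 8: P = [[4, 8], [7]].
After inserting 5: P = [[4, 5], [7, 8]].
After inserting 6: P = [[4, 5, 6], [7, 8]].
After inserting 2: P = [[2, 5, 6], [4, 8], [7]].
After inserting 1: P = [[1, 5, 6], [2, 8], [4], [7]].
After inserting 3: P = [[1, 3, 6], [2, 5], [4, 8], [7]].

So P = [[1, 3, 6], [2, 5], [4, 8], [7]], Q = [[1, 3, 5], [2, 4], [6, 8], [7]].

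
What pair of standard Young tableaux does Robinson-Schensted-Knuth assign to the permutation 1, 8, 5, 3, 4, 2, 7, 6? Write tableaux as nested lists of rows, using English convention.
P = [[1, 2, 4, 6], [3, 7], [5], [8]], Q = [[1, 2, 5, 7], [3, 8], [4], [6]]

Insert each entry of the permutation into P by Schensted row insertion, recording in Q the position of each new cell.

Insert 1: appended to row 1. P = [[1]].
Insert 8: appended to row 1. P = [[1, 8]].
Insert 5: 5 bumps 8 from row 1; 8 starts row 2. P = [[1, 5], [8]].
Insert 3: 3 bumps 5 from row 1; 5 bumps 8 from row 2; 8 starts row 3. P = [[1, 3], [5], [8]].
Insert 4: appended to row 1. P = [[1, 3, 4], [5], [8]].
Insert 2: 2 bumps 3 from row 1; 3 bumps 5 from row 2; 5 bumps 8 from row 3; 8 starts row 4. P = [[1, 2, 4], [3], [5], [8]].
Insert 7: appended to row 1. P = [[1, 2, 4, 7], [3], [5], [8]].
Insert 6: 6 bumps 7 from row 1; 7 appends to row 2. P = [[1, 2, 4, 6], [3, 7], [5], [8]].

So P = [[1, 2, 4, 6], [3, 7], [5], [8]], Q = [[1, 2, 5, 7], [3, 8], [4], [6]].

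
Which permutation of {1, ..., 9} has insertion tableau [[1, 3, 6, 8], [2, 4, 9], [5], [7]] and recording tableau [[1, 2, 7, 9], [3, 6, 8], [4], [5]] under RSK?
Reverse the RSK construction: for i from n down to 1, find the cell of Q containing i, remove the entry at that cell from P, and reverse-bump it up through P; the value ejected from row 1 is w(i).

Step i=9: Q has 9 at row 1, column 4; remove that cell from P, ejecting 8. So w(9) = 8. P is now [[1, 3, 6], [2, 4, 9], [5], [7]].
Step i=8: Q has 8 at row 2, column 3; remove 9 from row 2 of P and reverse-bump: 9 enters row 1 and ejects 6. So w(8) = 6. P is now [[1, 3, 9], [2, 4], [5], [7]].
Step i=7: Q has 7 at row 1, column 3; remove that cell from P, ejecting 9. So w(7) = 9. P is now [[1, 3], [2, 4], [5], [7]].
Step i=6: Q has 6 at row 2, column 2; remove 4 from row 2 of P and reverse-bump: 4 enters row 1 and ejects 3. So w(6) = 3. P is now [[1, 4], [2], [5], [7]].
Step i=5: Q has 5 at row 4, column 1; remove 7 from row 4 of P and reverse-bump: 7 enters row 3 and ejects 5; 5 enters row 2 and ejects 2; 2 enters row 1 and ejects 1. So w(5) = 1. P is now [[2, 4], [5], [7]].
Step i=4: Q has 4 at row 3, column 1; remove 7 from row 3 of P and reverse-bump: 7 enters row 2 and ejects 5; 5 enters row 1 and ejects 4. So w(4) = 4. P is now [[2, 5], [7]].
Step i=3: Q has 3 at row 2, column 1; remove 7 from row 2 of P and reverse-bump: 7 enters row 1 and ejects 5. So w(3) = 5. P is now [[2, 7]].
Step i=2: Q has 2 at row 1, column 2; remove that cell from P, ejecting 7. So w(2) = 7. P is now [[2]].
Step i=1: Q has 1 at row 1, column 1; remove that cell from P, ejecting 2. So w(1) = 2. P is now [].

So w = 2 7 5 4 1 3 9 6 8.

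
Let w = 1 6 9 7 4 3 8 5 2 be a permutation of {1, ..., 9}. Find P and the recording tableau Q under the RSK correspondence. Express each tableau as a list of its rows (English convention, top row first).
Insert each entry of the permutation into P by Schensted row insertion, recording in Q the position of each new cell.

After inserting 1: P = [[1]].
After inserting 6: P = [[1, 6]].
After inserting 9: P = [[1, 6, 9]].
After inserting 7: P = [[1, 6, 7], [9]].
After inserting 4: P = [[1, 4, 7], [6], [9]].
After inserting 3: P = [[1, 3, 7], [4], [6], [9]].
After inserting 8: P = [[1, 3, 7, 8], [4], [6], [9]].
After inserting 5: P = [[1, 3, 5, 8], [4, 7], [6], [9]].
After inserting 2: P = [[1, 2, 5, 8], [3, 7], [4], [6], [9]].

So P = [[1, 2, 5, 8], [3, 7], [4], [6], [9]], Q = [[1, 2, 3, 7], [4, 8], [5], [6], [9]].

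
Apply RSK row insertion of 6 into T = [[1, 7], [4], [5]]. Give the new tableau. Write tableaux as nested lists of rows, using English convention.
[[1, 6], [4, 7], [5]]

In row 1, 6 replaces 7 (the leftmost entry greater than 6); 7 is bumped to row 2. 7 is appended to row 2. The new tableau is [[1, 6], [4, 7], [5]].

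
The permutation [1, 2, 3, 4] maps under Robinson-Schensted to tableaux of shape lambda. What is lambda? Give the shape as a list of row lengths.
[4]

RSK row insertion gives P = [[1, 2, 3, 4]], which has shape [4].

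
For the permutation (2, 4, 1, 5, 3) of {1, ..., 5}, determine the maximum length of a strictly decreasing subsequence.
2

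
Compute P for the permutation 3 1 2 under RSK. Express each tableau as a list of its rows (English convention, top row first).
P = [[1, 2], [3]]

Insert 3: appended to row 1. P = [[3]].
Insert 1: 1 bumps 3 from row 1; 3 starts row 2. P = [[1], [3]].
Insert 2: appended to row 1. P = [[1, 2], [3]].

So P = [[1, 2], [3]].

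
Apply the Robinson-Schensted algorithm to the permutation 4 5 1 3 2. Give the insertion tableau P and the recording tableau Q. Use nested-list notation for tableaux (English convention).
P = [[1, 2], [3, 5], [4]], Q = [[1, 2], [3, 4], [5]]

Insert each entry of the permutation into P by Schensted row insertion, recording in Q the position of each new cell.

After inserting 4: P = [[4]].
After inserting 5: P = [[4, 5]].
After inserting 1: P = [[1, 5], [4]].
After inserting 3: P = [[1, 3], [4, 5]].
After inserting 2: P = [[1, 2], [3, 5], [4]].

So P = [[1, 2], [3, 5], [4]], Q = [[1, 2], [3, 4], [5]].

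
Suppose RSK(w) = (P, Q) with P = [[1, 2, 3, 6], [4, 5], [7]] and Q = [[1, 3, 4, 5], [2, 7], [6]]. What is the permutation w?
7 1 4 5 6 2 3

Reverse the RSK construction: for i from n down to 1, find the cell of Q containing i, remove the entry at that cell from P, and reverse-bump it up through P; the value ejected from row 1 is w(i).

Step i=7: Q has 7 at row 2, column 2; remove 5 from row 2 of P and reverse-bump: 5 enters row 1 and ejects 3. So w(7) = 3. P is now [[1, 2, 5, 6], [4], [7]].
Step i=6: Q has 6 at row 3, column 1; remove 7 from row 3 of P and reverse-bump: 7 enters row 2 and ejects 4; 4 enters row 1 and ejects 2. So w(6) = 2. P is now [[1, 4, 5, 6], [7]].
Step i=5: Q has 5 at row 1, column 4; remove that cell from P, ejecting 6. So w(5) = 6. P is now [[1, 4, 5], [7]].
Step i=4: Q has 4 at row 1, column 3; remove that cell from P, ejecting 5. So w(4) = 5. P is now [[1, 4], [7]].
Step i=3: Q has 3 at row 1, column 2; remove that cell from P, ejecting 4. So w(3) = 4. P is now [[1], [7]].
Step i=2: Q has 2 at row 2, column 1; remove 7 from row 2 of P and reverse-bump: 7 enters row 1 and ejects 1. So w(2) = 1. P is now [[7]].
Step i=1: Q has 1 at row 1, column 1; remove that cell from P, ejecting 7. So w(1) = 7. P is now [].

So w = 7 1 4 5 6 2 3.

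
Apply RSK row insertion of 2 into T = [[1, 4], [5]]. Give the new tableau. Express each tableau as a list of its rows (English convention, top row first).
[[1, 2], [4], [5]]

In row 1, 2 replaces 4 (the leftmost entry greater than 2); 4 is bumped to row 2. In row 2, 4 replaces 5 (the leftmost entry greater than 4); 5 is bumped to row 3. 5 starts a new row 3. The new tableau is [[1, 2], [4], [5]].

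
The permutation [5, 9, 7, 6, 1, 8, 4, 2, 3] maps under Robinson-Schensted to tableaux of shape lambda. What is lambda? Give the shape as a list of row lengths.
[3, 3, 1, 1, 1]

Row-insert each entry into an empty tableau.

After inserting 5: P = [[5]].
After inserting 9: P = [[5, 9]].
After inserting 7: P = [[5, 7], [9]].
After inserting 6: P = [[5, 6], [7], [9]].
After inserting 1: P = [[1, 6], [5], [7], [9]].
After inserting 8: P = [[1, 6, 8], [5], [7], [9]].
After inserting 4: P = [[1, 4, 8], [5, 6], [7], [9]].
After inserting 2: P = [[1, 2, 8], [4, 6], [5], [7], [9]].
After inserting 3: P = [[1, 2, 3], [4, 6, 8], [5], [7], [9]].

The final insertion tableau P = [[1, 2, 3], [4, 6, 8], [5], [7], [9]] has shape [3, 3, 1, 1, 1].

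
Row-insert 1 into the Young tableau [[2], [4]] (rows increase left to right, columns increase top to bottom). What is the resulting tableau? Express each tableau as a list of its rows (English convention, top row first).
[[1], [2], [4]]

In row 1, 1 replaces 2 (the leftmost entry greater than 1); 2 is bumped to row 2. In row 2, 2 replaces 4 (the leftmost entry greater than 2); 4 is bumped to row 3. 4 starts a new row 3. The new tableau is [[1], [2], [4]].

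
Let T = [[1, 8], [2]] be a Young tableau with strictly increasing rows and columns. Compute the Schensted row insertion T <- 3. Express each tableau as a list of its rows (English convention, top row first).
In row 1, 3 replaces 8 (the leftmost entry greater than 3); 8 is bumped to row 2. 8 is appended to row 2. The new tableau is [[1, 3], [2, 8]].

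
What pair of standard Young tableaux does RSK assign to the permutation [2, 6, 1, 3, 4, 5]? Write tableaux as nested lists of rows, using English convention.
Insert each entry of the permutation into P by Schensted row insertion, recording in Q the position of each new cell.

After inserting 2: P = [[2]].
After inserting 6: P = [[2, 6]].
After inserting 1: P = [[1, 6], [2]].
After inserting 3: P = [[1, 3], [2, 6]].
After inserting 4: P = [[1, 3, 4], [2, 6]].
After inserting 5: P = [[1, 3, 4, 5], [2, 6]].

So P = [[1, 3, 4, 5], [2, 6]], Q = [[1, 2, 5, 6], [3, 4]].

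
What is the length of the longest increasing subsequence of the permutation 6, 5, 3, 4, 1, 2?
2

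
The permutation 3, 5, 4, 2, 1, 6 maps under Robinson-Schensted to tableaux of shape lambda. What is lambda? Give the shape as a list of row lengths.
Row-insert each entry into an empty tableau.

After inserting 3: P = [[3]].
After inserting 5: P = [[3, 5]].
After inserting 4: P = [[3, 4], [5]].
After inserting 2: P = [[2, 4], [3], [5]].
After inserting 1: P = [[1, 4], [2], [3], [5]].
After inserting 6: P = [[1, 4, 6], [2], [3], [5]].

The final insertion tableau P = [[1, 4, 6], [2], [3], [5]] has shape [3, 1, 1, 1].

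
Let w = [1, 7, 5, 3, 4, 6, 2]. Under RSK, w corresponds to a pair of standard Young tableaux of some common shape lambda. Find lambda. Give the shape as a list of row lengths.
Row-insert each entry into an empty tableau.

After inserting 1: P = [[1]].
After inserting 7: P = [[1, 7]].
After inserting 5: P = [[1, 5], [7]].
After inserting 3: P = [[1, 3], [5], [7]].
After inserting 4: P = [[1, 3, 4], [5], [7]].
After inserting 6: P = [[1, 3, 4, 6], [5], [7]].
After inserting 2: P = [[1, 2, 4, 6], [3], [5], [7]].

The final insertion tableau P = [[1, 2, 4, 6], [3], [5], [7]] has shape [4, 1, 1, 1].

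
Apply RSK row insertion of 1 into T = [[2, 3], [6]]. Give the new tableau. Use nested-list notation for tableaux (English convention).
In row 1, 1 replaces 2 (the leftmost entry greater than 1); 2 is bumped to row 2. In row 2, 2 replaces 6 (the leftmost entry greater than 2); 6 is bumped to row 3. 6 starts a new row 3. The new tableau is [[1, 3], [2], [6]].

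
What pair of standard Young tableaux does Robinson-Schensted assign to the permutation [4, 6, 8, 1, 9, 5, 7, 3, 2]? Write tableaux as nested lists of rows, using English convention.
Insert each entry of the permutation into P by Schensted row insertion, recording in Q the position of each new cell.

Insert 4: appended to row 1. P = [[4]].
Insert 6: appended to row 1. P = [[4, 6]].
Insert 8: appended to row 1. P = [[4, 6, 8]].
Insert 1: 1 bumps 4 from row 1; 4 starts row 2. P = [[1, 6, 8], [4]].
Insert 9: appended to row 1. P = [[1, 6, 8, 9], [4]].
Insert 5: 5 bumps 6 from row 1; 6 appends to row 2. P = [[1, 5, 8, 9], [4, 6]].
Insert 7: 7 bumps 8 from row 1; 8 appends to row 2. P = [[1, 5, 7, 9], [4, 6, 8]].
Insert 3: 3 bumps 5 from row 1; 5 bumps 6 from row 2; 6 starts row 3. P = [[1, 3, 7, 9], [4, 5, 8], [6]].
Insert 2: 2 bumps 3 from row 1; 3 bumps 4 from row 2; 4 bumps 6 from row 3; 6 starts row 4. P = [[1, 2, 7, 9], [3, 5, 8], [4], [6]].

So P = [[1, 2, 7, 9], [3, 5, 8], [4], [6]], Q = [[1, 2, 3, 5], [4, 6, 7], [8], [9]].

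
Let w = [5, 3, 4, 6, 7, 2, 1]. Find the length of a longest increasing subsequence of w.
4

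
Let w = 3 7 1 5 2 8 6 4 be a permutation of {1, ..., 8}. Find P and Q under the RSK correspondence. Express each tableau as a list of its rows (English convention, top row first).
Insert each entry of the permutation into P by Schensted row insertion, recording in Q the position of each new cell.

Insert 3: appended to row 1. P = [[3]].
Insert 7: appended to row 1. P = [[3, 7]].
Insert 1: 1 bumps 3 from row 1; 3 starts row 2. P = [[1, 7], [3]].
Insert 5: 5 bumps 7 from row 1; 7 appends to row 2. P = [[1, 5], [3, 7]].
Insert 2: 2 bumps 5 from row 1; 5 bumps 7 from row 2; 7 starts row 3. P = [[1, 2], [3, 5], [7]].
Insert 8: appended to row 1. P = [[1, 2, 8], [3, 5], [7]].
Insert 6: 6 bumps 8 from row 1; 8 appends to row 2. P = [[1, 2, 6], [3, 5, 8], [7]].
Insert 4: 4 bumps 6 from row 1; 6 bumps 8 from row 2; 8 appends to row 3. P = [[1, 2, 4], [3, 5, 6], [7, 8]].

So P = [[1, 2, 4], [3, 5, 6], [7, 8]], Q = [[1, 2, 6], [3, 4, 7], [5, 8]].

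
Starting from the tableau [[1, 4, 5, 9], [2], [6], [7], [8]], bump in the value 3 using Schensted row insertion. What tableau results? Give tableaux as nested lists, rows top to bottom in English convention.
In row 1, 3 replaces 4 (the leftmost entry greater than 3); 4 is bumped to row 2. 4 is appended to row 2. The new tableau is [[1, 3, 5, 9], [2, 4], [6], [7], [8]].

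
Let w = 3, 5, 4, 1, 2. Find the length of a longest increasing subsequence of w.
2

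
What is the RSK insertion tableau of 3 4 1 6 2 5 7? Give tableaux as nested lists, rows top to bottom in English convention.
P = [[1, 2, 5, 7], [3, 4, 6]]

After inserting 3: P = [[3]].
After inserting 4: P = [[3, 4]].
After inserting 1: P = [[1, 4], [3]].
After inserting 6: P = [[1, 4, 6], [3]].
After inserting 2: P = [[1, 2, 6], [3, 4]].
After inserting 5: P = [[1, 2, 5], [3, 4, 6]].
After inserting 7: P = [[1, 2, 5, 7], [3, 4, 6]].

So P = [[1, 2, 5, 7], [3, 4, 6]].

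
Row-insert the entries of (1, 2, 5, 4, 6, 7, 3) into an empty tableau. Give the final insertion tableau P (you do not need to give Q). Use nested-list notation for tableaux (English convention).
P = [[1, 2, 3, 6, 7], [4], [5]]

Insert 1: appended to row 1. P = [[1]].
Insert 2: appended to row 1. P = [[1, 2]].
Insert 5: appended to row 1. P = [[1, 2, 5]].
Insert 4: 4 bumps 5 from row 1; 5 starts row 2. P = [[1, 2, 4], [5]].
Insert 6: appended to row 1. P = [[1, 2, 4, 6], [5]].
Insert 7: appended to row 1. P = [[1, 2, 4, 6, 7], [5]].
Insert 3: 3 bumps 4 from row 1; 4 bumps 5 from row 2; 5 starts row 3. P = [[1, 2, 3, 6, 7], [4], [5]].

So P = [[1, 2, 3, 6, 7], [4], [5]].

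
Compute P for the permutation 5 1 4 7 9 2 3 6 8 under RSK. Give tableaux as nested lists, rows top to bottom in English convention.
P = [[1, 2, 3, 6, 8], [4, 7, 9], [5]]

After inserting 5: P = [[5]].
After inserting 1: P = [[1], [5]].
After inserting 4: P = [[1, 4], [5]].
After inserting 7: P = [[1, 4, 7], [5]].
After inserting 9: P = [[1, 4, 7, 9], [5]].
After inserting 2: P = [[1, 2, 7, 9], [4], [5]].
After inserting 3: P = [[1, 2, 3, 9], [4, 7], [5]].
After inserting 6: P = [[1, 2, 3, 6], [4, 7, 9], [5]].
After inserting 8: P = [[1, 2, 3, 6, 8], [4, 7, 9], [5]].

So P = [[1, 2, 3, 6, 8], [4, 7, 9], [5]].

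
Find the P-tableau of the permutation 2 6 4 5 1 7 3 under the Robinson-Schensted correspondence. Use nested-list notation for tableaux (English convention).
P = [[1, 3, 5, 7], [2, 4], [6]]

Insert 2: appended to row 1. P = [[2]].
Insert 6: appended to row 1. P = [[2, 6]].
Insert 4: 4 bumps 6 from row 1; 6 starts row 2. P = [[2, 4], [6]].
Insert 5: appended to row 1. P = [[2, 4, 5], [6]].
Insert 1: 1 bumps 2 from row 1; 2 bumps 6 from row 2; 6 starts row 3. P = [[1, 4, 5], [2], [6]].
Insert 7: appended to row 1. P = [[1, 4, 5, 7], [2], [6]].
Insert 3: 3 bumps 4 from row 1; 4 appends to row 2. P = [[1, 3, 5, 7], [2, 4], [6]].

So P = [[1, 3, 5, 7], [2, 4], [6]].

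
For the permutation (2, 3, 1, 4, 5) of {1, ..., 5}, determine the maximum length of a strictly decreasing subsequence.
2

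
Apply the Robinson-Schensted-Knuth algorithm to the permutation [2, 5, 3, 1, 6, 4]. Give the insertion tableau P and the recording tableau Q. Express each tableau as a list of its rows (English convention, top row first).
P = [[1, 3, 4], [2, 6], [5]], Q = [[1, 2, 5], [3, 6], [4]]

Insert each entry of the permutation into P by Schensted row insertion, recording in Q the position of each new cell.

Insert 2: appended to row 1. P = [[2]].
Insert 5: appended to row 1. P = [[2, 5]].
Insert 3: 3 bumps 5 from row 1; 5 starts row 2. P = [[2, 3], [5]].
Insert 1: 1 bumps 2 from row 1; 2 bumps 5 from row 2; 5 starts row 3. P = [[1, 3], [2], [5]].
Insert 6: appended to row 1. P = [[1, 3, 6], [2], [5]].
Insert 4: 4 bumps 6 from row 1; 6 appends to row 2. P = [[1, 3, 4], [2, 6], [5]].

So P = [[1, 3, 4], [2, 6], [5]], Q = [[1, 2, 5], [3, 6], [4]].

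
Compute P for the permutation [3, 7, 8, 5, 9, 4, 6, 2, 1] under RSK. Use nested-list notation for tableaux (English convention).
Insert 3: appended to row 1. P = [[3]].
Insert 7: appended to row 1. P = [[3, 7]].
Insert 8: appended to row 1. P = [[3, 7, 8]].
Insert 5: 5 bumps 7 from row 1; 7 starts row 2. P = [[3, 5, 8], [7]].
Insert 9: appended to row 1. P = [[3, 5, 8, 9], [7]].
Insert 4: 4 bumps 5 from row 1; 5 bumps 7 from row 2; 7 starts row 3. P = [[3, 4, 8, 9], [5], [7]].
Insert 6: 6 bumps 8 from row 1; 8 appends to row 2. P = [[3, 4, 6, 9], [5, 8], [7]].
Insert 2: 2 bumps 3 from row 1; 3 bumps 5 from row 2; 5 bumps 7 from row 3; 7 starts row 4. P = [[2, 4, 6, 9], [3, 8], [5], [7]].
Insert 1: 1 bumps 2 from row 1; 2 bumps 3 from row 2; 3 bumps 5 from row 3; 5 bumps 7 from row 4; 7 starts row 5. P = [[1, 4, 6, 9], [2, 8], [3], [5], [7]].

So P = [[1, 4, 6, 9], [2, 8], [3], [5], [7]].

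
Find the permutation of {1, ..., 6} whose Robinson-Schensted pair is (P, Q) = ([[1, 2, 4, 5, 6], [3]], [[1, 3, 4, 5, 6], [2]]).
3 1 2 4 5 6

Reverse the RSK construction: for i from n down to 1, find the cell of Q containing i, remove the entry at that cell from P, and reverse-bump it up through P; the value ejected from row 1 is w(i).

Step i=6: Q has 6 at row 1, column 5; remove that cell from P, ejecting 6. So w(6) = 6. P is now [[1, 2, 4, 5], [3]].
Step i=5: Q has 5 at row 1, column 4; remove that cell from P, ejecting 5. So w(5) = 5. P is now [[1, 2, 4], [3]].
Step i=4: Q has 4 at row 1, column 3; remove that cell from P, ejecting 4. So w(4) = 4. P is now [[1, 2], [3]].
Step i=3: Q has 3 at row 1, column 2; remove that cell from P, ejecting 2. So w(3) = 2. P is now [[1], [3]].
Step i=2: Q has 2 at row 2, column 1; remove 3 from row 2 of P and reverse-bump: 3 enters row 1 and ejects 1. So w(2) = 1. P is now [[3]].
Step i=1: Q has 1 at row 1, column 1; remove that cell from P, ejecting 3. So w(1) = 3. P is now [].

So w = 3 1 2 4 5 6.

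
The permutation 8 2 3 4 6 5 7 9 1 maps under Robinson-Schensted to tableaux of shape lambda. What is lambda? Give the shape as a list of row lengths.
Row-insert each entry into an empty tableau.

After inserting 8: P = [[8]].
After inserting 2: P = [[2], [8]].
After inserting 3: P = [[2, 3], [8]].
After inserting 4: P = [[2, 3, 4], [8]].
After inserting 6: P = [[2, 3, 4, 6], [8]].
After inserting 5: P = [[2, 3, 4, 5], [6], [8]].
After inserting 7: P = [[2, 3, 4, 5, 7], [6], [8]].
After inserting 9: P = [[2, 3, 4, 5, 7, 9], [6], [8]].
After inserting 1: P = [[1, 3, 4, 5, 7, 9], [2], [6], [8]].

The final insertion tableau P = [[1, 3, 4, 5, 7, 9], [2], [6], [8]] has shape [6, 1, 1, 1].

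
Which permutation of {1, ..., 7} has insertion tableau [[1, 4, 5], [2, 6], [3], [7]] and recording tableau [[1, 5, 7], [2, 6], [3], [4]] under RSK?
7 3 2 1 6 4 5

Reverse the RSK construction: for i from n down to 1, find the cell of Q containing i, remove the entry at that cell from P, and reverse-bump it up through P; the value ejected from row 1 is w(i).

Step i=7: Q has 7 at row 1, column 3; remove that cell from P, ejecting 5. So w(7) = 5. P is now [[1, 4], [2, 6], [3], [7]].
Step i=6: Q has 6 at row 2, column 2; remove 6 from row 2 of P and reverse-bump: 6 enters row 1 and ejects 4. So w(6) = 4. P is now [[1, 6], [2], [3], [7]].
Step i=5: Q has 5 at row 1, column 2; remove that cell from P, ejecting 6. So w(5) = 6. P is now [[1], [2], [3], [7]].
Step i=4: Q has 4 at row 4, column 1; remove 7 from row 4 of P and reverse-bump: 7 enters row 3 and ejects 3; 3 enters row 2 and ejects 2; 2 enters row 1 and ejects 1. So w(4) = 1. P is now [[2], [3], [7]].
Step i=3: Q has 3 at row 3, column 1; remove 7 from row 3 of P and reverse-bump: 7 enters row 2 and ejects 3; 3 enters row 1 and ejects 2. So w(3) = 2. P is now [[3], [7]].
Step i=2: Q has 2 at row 2, column 1; remove 7 from row 2 of P and reverse-bump: 7 enters row 1 and ejects 3. So w(2) = 3. P is now [[7]].
Step i=1: Q has 1 at row 1, column 1; remove that cell from P, ejecting 7. So w(1) = 7. P is now [].

So w = 7 3 2 1 6 4 5.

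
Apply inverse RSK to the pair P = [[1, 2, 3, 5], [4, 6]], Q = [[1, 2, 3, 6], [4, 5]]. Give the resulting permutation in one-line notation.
1 4 6 2 3 5

Reverse the RSK construction: for i from n down to 1, find the cell of Q containing i, remove the entry at that cell from P, and reverse-bump it up through P; the value ejected from row 1 is w(i).

Step i=6: Q has 6 at row 1, column 4; remove that cell from P, ejecting 5. So w(6) = 5. P is now [[1, 2, 3], [4, 6]].
Step i=5: Q has 5 at row 2, column 2; remove 6 from row 2 of P and reverse-bump: 6 enters row 1 and ejects 3. So w(5) = 3. P is now [[1, 2, 6], [4]].
Step i=4: Q has 4 at row 2, column 1; remove 4 from row 2 of P and reverse-bump: 4 enters row 1 and ejects 2. So w(4) = 2. P is now [[1, 4, 6]].
Step i=3: Q has 3 at row 1, column 3; remove that cell from P, ejecting 6. So w(3) = 6. P is now [[1, 4]].
Step i=2: Q has 2 at row 1, column 2; remove that cell from P, ejecting 4. So w(2) = 4. P is now [[1]].
Step i=1: Q has 1 at row 1, column 1; remove that cell from P, ejecting 1. So w(1) = 1. P is now [].

So w = 1 4 6 2 3 5.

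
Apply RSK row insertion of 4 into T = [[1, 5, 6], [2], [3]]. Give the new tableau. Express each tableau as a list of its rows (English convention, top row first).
[[1, 4, 6], [2, 5], [3]]

In row 1, 4 replaces 5 (the leftmost entry greater than 4); 5 is bumped to row 2. 5 is appended to row 2. The new tableau is [[1, 4, 6], [2, 5], [3]].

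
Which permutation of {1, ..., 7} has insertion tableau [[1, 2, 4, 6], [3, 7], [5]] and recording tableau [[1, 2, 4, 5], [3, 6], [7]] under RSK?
Reverse the RSK construction: for i from n down to 1, find the cell of Q containing i, remove the entry at that cell from P, and reverse-bump it up through P; the value ejected from row 1 is w(i).

Step i=7: Q has 7 at row 3, column 1; remove 5 from row 3 of P and reverse-bump: 5 enters row 2 and ejects 3; 3 enters row 1 and ejects 2. So w(7) = 2. P is now [[1, 3, 4, 6], [5, 7]].
Step i=6: Q has 6 at row 2, column 2; remove 7 from row 2 of P and reverse-bump: 7 enters row 1 and ejects 6. So w(6) = 6. P is now [[1, 3, 4, 7], [5]].
Step i=5: Q has 5 at row 1, column 4; remove that cell from P, ejecting 7. So w(5) = 7. P is now [[1, 3, 4], [5]].
Step i=4: Q has 4 at row 1, column 3; remove that cell from P, ejecting 4. So w(4) = 4. P is now [[1, 3], [5]].
Step i=3: Q has 3 at row 2, column 1; remove 5 from row 2 of P and reverse-bump: 5 enters row 1 and ejects 3. So w(3) = 3. P is now [[1, 5]].
Step i=2: Q has 2 at row 1, column 2; remove that cell from P, ejecting 5. So w(2) = 5. P is now [[1]].
Step i=1: Q has 1 at row 1, column 1; remove that cell from P, ejecting 1. So w(1) = 1. P is now [].

So w = 1 5 3 4 7 6 2.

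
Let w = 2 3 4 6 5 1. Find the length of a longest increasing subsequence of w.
4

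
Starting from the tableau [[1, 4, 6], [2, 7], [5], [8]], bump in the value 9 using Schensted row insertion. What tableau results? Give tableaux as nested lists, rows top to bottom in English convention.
[[1, 4, 6, 9], [2, 7], [5], [8]]

9 is larger than every entry of row 1, so it is appended to row 1. The new tableau is [[1, 4, 6, 9], [2, 7], [5], [8]].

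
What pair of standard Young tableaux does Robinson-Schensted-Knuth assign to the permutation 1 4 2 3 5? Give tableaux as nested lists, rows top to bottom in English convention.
P = [[1, 2, 3, 5], [4]], Q = [[1, 2, 4, 5], [3]]

Insert each entry of the permutation into P by Schensted row insertion, recording in Q the position of each new cell.

Insert 1: appended to row 1. P = [[1]].
Insert 4: appended to row 1. P = [[1, 4]].
Insert 2: 2 bumps 4 from row 1; 4 starts row 2. P = [[1, 2], [4]].
Insert 3: appended to row 1. P = [[1, 2, 3], [4]].
Insert 5: appended to row 1. P = [[1, 2, 3, 5], [4]].

So P = [[1, 2, 3, 5], [4]], Q = [[1, 2, 4, 5], [3]].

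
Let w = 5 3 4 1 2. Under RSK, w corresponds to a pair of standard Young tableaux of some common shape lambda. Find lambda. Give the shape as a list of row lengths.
[2, 2, 1]

Row-insert each entry into an empty tableau.

After inserting 5: P = [[5]].
After inserting 3: P = [[3], [5]].
After inserting 4: P = [[3, 4], [5]].
After inserting 1: P = [[1, 4], [3], [5]].
After inserting 2: P = [[1, 2], [3, 4], [5]].

The final insertion tableau P = [[1, 2], [3, 4], [5]] has shape [2, 2, 1].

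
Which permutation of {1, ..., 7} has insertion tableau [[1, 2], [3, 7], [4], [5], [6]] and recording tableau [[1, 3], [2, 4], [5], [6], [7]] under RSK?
Reverse the RSK construction: for i from n down to 1, find the cell of Q containing i, remove the entry at that cell from P, and reverse-bump it up through P; the value ejected from row 1 is w(i).

Step i=7: Q has 7 at row 5, column 1; remove 6 from row 5 of P and reverse-bump: 6 enters row 4 and ejects 5; 5 enters row 3 and ejects 4; 4 enters row 2 and ejects 3; 3 enters row 1 and ejects 2. So w(7) = 2. P is now [[1, 3], [4, 7], [5], [6]].
Step i=6: Q has 6 at row 4, column 1; remove 6 from row 4 of P and reverse-bump: 6 enters row 3 and ejects 5; 5 enters row 2 and ejects 4; 4 enters row 1 and ejects 3. So w(6) = 3. P is now [[1, 4], [5, 7], [6]].
Step i=5: Q has 5 at row 3, column 1; remove 6 from row 3 of P and reverse-bump: 6 enters row 2 and ejects 5; 5 enters row 1 and ejects 4. So w(5) = 4. P is now [[1, 5], [6, 7]].
Step i=4: Q has 4 at row 2, column 2; remove 7 from row 2 of P and reverse-bump: 7 enters row 1 and ejects 5. So w(4) = 5. P is now [[1, 7], [6]].
Step i=3: Q has 3 at row 1, column 2; remove that cell from P, ejecting 7. So w(3) = 7. P is now [[1], [6]].
Step i=2: Q has 2 at row 2, column 1; remove 6 from row 2 of P and reverse-bump: 6 enters row 1 and ejects 1. So w(2) = 1. P is now [[6]].
Step i=1: Q has 1 at row 1, column 1; remove that cell from P, ejecting 6. So w(1) = 6. P is now [].

So w = 6 1 7 5 4 3 2.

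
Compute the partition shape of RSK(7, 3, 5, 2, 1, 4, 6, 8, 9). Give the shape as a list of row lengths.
[5, 2, 1, 1]

Row-insert each entry into an empty tableau.

After inserting 7: P = [[7]].
After inserting 3: P = [[3], [7]].
After inserting 5: P = [[3, 5], [7]].
After inserting 2: P = [[2, 5], [3], [7]].
After inserting 1: P = [[1, 5], [2], [3], [7]].
After inserting 4: P = [[1, 4], [2, 5], [3], [7]].
After inserting 6: P = [[1, 4, 6], [2, 5], [3], [7]].
After inserting 8: P = [[1, 4, 6, 8], [2, 5], [3], [7]].
After inserting 9: P = [[1, 4, 6, 8, 9], [2, 5], [3], [7]].

The final insertion tableau P = [[1, 4, 6, 8, 9], [2, 5], [3], [7]] has shape [5, 2, 1, 1].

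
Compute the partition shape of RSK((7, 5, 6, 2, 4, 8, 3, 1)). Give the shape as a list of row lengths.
Row-insert each entry into an empty tableau.

After inserting 7: P = [[7]].
After inserting 5: P = [[5], [7]].
After inserting 6: P = [[5, 6], [7]].
After inserting 2: P = [[2, 6], [5], [7]].
After inserting 4: P = [[2, 4], [5, 6], [7]].
After inserting 8: P = [[2, 4, 8], [5, 6], [7]].
After inserting 3: P = [[2, 3, 8], [4, 6], [5], [7]].
After inserting 1: P = [[1, 3, 8], [2, 6], [4], [5], [7]].

The final insertion tableau P = [[1, 3, 8], [2, 6], [4], [5], [7]] has shape [3, 2, 1, 1, 1].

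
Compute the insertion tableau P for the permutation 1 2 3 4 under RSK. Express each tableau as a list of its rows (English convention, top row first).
Insert 1: appended to row 1. P = [[1]].
Insert 2: appended to row 1. P = [[1, 2]].
Insert 3: appended to row 1. P = [[1, 2, 3]].
Insert 4: appended to row 1. P = [[1, 2, 3, 4]].

So P = [[1, 2, 3, 4]].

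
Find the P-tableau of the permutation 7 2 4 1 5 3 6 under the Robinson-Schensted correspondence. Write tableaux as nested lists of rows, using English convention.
P = [[1, 3, 5, 6], [2, 4], [7]]

After inserting 7: P = [[7]].
After inserting 2: P = [[2], [7]].
After inserting 4: P = [[2, 4], [7]].
After inserting 1: P = [[1, 4], [2], [7]].
After inserting 5: P = [[1, 4, 5], [2], [7]].
After inserting 3: P = [[1, 3, 5], [2, 4], [7]].
After inserting 6: P = [[1, 3, 5, 6], [2, 4], [7]].

So P = [[1, 3, 5, 6], [2, 4], [7]].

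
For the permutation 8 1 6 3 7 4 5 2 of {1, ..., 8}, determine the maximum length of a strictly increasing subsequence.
4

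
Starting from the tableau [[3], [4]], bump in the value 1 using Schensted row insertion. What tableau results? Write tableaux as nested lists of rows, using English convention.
[[1], [3], [4]]

In row 1, 1 replaces 3 (the leftmost entry greater than 1); 3 is bumped to row 2. In row 2, 3 replaces 4 (the leftmost entry greater than 3); 4 is bumped to row 3. 4 starts a new row 3. The new tableau is [[1], [3], [4]].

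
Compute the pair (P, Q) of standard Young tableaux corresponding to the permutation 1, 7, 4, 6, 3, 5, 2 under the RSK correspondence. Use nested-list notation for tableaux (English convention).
P = [[1, 2, 5], [3, 6], [4], [7]], Q = [[1, 2, 4], [3, 6], [5], [7]]

Insert each entry of the permutation into P by Schensted row insertion, recording in Q the position of each new cell.

Insert 1: appended to row 1. P = [[1]].
Insert 7: appended to row 1. P = [[1, 7]].
Insert 4: 4 bumps 7 from row 1; 7 starts row 2. P = [[1, 4], [7]].
Insert 6: appended to row 1. P = [[1, 4, 6], [7]].
Insert 3: 3 bumps 4 from row 1; 4 bumps 7 from row 2; 7 starts row 3. P = [[1, 3, 6], [4], [7]].
Insert 5: 5 bumps 6 from row 1; 6 appends to row 2. P = [[1, 3, 5], [4, 6], [7]].
Insert 2: 2 bumps 3 from row 1; 3 bumps 4 from row 2; 4 bumps 7 from row 3; 7 starts row 4. P = [[1, 2, 5], [3, 6], [4], [7]].

So P = [[1, 2, 5], [3, 6], [4], [7]], Q = [[1, 2, 4], [3, 6], [5], [7]].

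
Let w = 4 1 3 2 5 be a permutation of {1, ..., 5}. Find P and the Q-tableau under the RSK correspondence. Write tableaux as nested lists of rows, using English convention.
P = [[1, 2, 5], [3], [4]], Q = [[1, 3, 5], [2], [4]]

Insert each entry of the permutation into P by Schensted row insertion, recording in Q the position of each new cell.

Insert 4: appended to row 1. P = [[4]].
Insert 1: 1 bumps 4 from row 1; 4 starts row 2. P = [[1], [4]].
Insert 3: appended to row 1. P = [[1, 3], [4]].
Insert 2: 2 bumps 3 from row 1; 3 bumps 4 from row 2; 4 starts row 3. P = [[1, 2], [3], [4]].
Insert 5: appended to row 1. P = [[1, 2, 5], [3], [4]].

So P = [[1, 2, 5], [3], [4]], Q = [[1, 3, 5], [2], [4]].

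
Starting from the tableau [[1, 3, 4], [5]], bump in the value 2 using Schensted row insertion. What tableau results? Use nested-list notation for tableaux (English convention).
[[1, 2, 4], [3], [5]]

In row 1, 2 replaces 3 (the leftmost entry greater than 2); 3 is bumped to row 2. In row 2, 3 replaces 5 (the leftmost entry greater than 3); 5 is bumped to row 3. 5 starts a new row 3. The new tableau is [[1, 2, 4], [3], [5]].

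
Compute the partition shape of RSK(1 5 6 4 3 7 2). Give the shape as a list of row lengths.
Row-insert each entry into an empty tableau.

After inserting 1: P = [[1]].
After inserting 5: P = [[1, 5]].
After inserting 6: P = [[1, 5, 6]].
After inserting 4: P = [[1, 4, 6], [5]].
After inserting 3: P = [[1, 3, 6], [4], [5]].
After inserting 7: P = [[1, 3, 6, 7], [4], [5]].
After inserting 2: P = [[1, 2, 6, 7], [3], [4], [5]].

The final insertion tableau P = [[1, 2, 6, 7], [3], [4], [5]] has shape [4, 1, 1, 1].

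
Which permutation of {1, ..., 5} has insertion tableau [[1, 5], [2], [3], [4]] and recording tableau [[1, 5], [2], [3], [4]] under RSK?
4 3 2 1 5

Reverse the RSK construction: for i from n down to 1, find the cell of Q containing i, remove the entry at that cell from P, and reverse-bump it up through P; the value ejected from row 1 is w(i).

Step i=5: Q has 5 at row 1, column 2; remove that cell from P, ejecting 5. So w(5) = 5. P is now [[1], [2], [3], [4]].
Step i=4: Q has 4 at row 4, column 1; remove 4 from row 4 of P and reverse-bump: 4 enters row 3 and ejects 3; 3 enters row 2 and ejects 2; 2 enters row 1 and ejects 1. So w(4) = 1. P is now [[2], [3], [4]].
Step i=3: Q has 3 at row 3, column 1; remove 4 from row 3 of P and reverse-bump: 4 enters row 2 and ejects 3; 3 enters row 1 and ejects 2. So w(3) = 2. P is now [[3], [4]].
Step i=2: Q has 2 at row 2, column 1; remove 4 from row 2 of P and reverse-bump: 4 enters row 1 and ejects 3. So w(2) = 3. P is now [[4]].
Step i=1: Q has 1 at row 1, column 1; remove that cell from P, ejecting 4. So w(1) = 4. P is now [].

So w = 4 3 2 1 5.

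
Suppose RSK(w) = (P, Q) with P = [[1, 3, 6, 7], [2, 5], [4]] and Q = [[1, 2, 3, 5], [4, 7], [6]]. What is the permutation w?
Reverse the RSK construction: for i from n down to 1, find the cell of Q containing i, remove the entry at that cell from P, and reverse-bump it up through P; the value ejected from row 1 is w(i).

Step i=7: Q has 7 at row 2, column 2; remove 5 from row 2 of P and reverse-bump: 5 enters row 1 and ejects 3. So w(7) = 3. P is now [[1, 5, 6, 7], [2], [4]].
Step i=6: Q has 6 at row 3, column 1; remove 4 from row 3 of P and reverse-bump: 4 enters row 2 and ejects 2; 2 enters row 1 and ejects 1. So w(6) = 1. P is now [[2, 5, 6, 7], [4]].
Step i=5: Q has 5 at row 1, column 4; remove that cell from P, ejecting 7. So w(5) = 7. P is now [[2, 5, 6], [4]].
Step i=4: Q has 4 at row 2, column 1; remove 4 from row 2 of P and reverse-bump: 4 enters row 1 and ejects 2. So w(4) = 2. P is now [[4, 5, 6]].
Step i=3: Q has 3 at row 1, column 3; remove that cell from P, ejecting 6. So w(3) = 6. P is now [[4, 5]].
Step i=2: Q has 2 at row 1, column 2; remove that cell from P, ejecting 5. So w(2) = 5. P is now [[4]].
Step i=1: Q has 1 at row 1, column 1; remove that cell from P, ejecting 4. So w(1) = 4. P is now [].

So w = 4 5 6 2 7 1 3.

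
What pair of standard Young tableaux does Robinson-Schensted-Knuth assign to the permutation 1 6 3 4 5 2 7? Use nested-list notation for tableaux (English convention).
P = [[1, 2, 4, 5, 7], [3], [6]], Q = [[1, 2, 4, 5, 7], [3], [6]]

Insert each entry of the permutation into P by Schensted row insertion, recording in Q the position of each new cell.

Insert 1: appended to row 1. P = [[1]], Q = [[1]].
Insert 6: appended to row 1. P = [[1, 6]], Q = [[1, 2]].
Insert 3: 3 bumps 6 from row 1; 6 starts row 2. P = [[1, 3], [6]], Q = [[1, 2], [3]].
Insert 4: appended to row 1. P = [[1, 3, 4], [6]], Q = [[1, 2, 4], [3]].
Insert 5: appended to row 1. P = [[1, 3, 4, 5], [6]], Q = [[1, 2, 4, 5], [3]].
Insert 2: 2 bumps 3 from row 1; 3 bumps 6 from row 2; 6 starts row 3. P = [[1, 2, 4, 5], [3], [6]], Q = [[1, 2, 4, 5], [3], [6]].
Insert 7: appended to row 1. P = [[1, 2, 4, 5, 7], [3], [6]], Q = [[1, 2, 4, 5, 7], [3], [6]].

So P = [[1, 2, 4, 5, 7], [3], [6]], Q = [[1, 2, 4, 5, 7], [3], [6]].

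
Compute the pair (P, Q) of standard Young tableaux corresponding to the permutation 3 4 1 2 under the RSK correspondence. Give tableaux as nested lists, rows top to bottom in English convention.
P = [[1, 2], [3, 4]], Q = [[1, 2], [3, 4]]

Insert each entry of the permutation into P by Schensted row insertion, recording in Q the position of each new cell.

After inserting 3: P = [[3]].
After inserting 4: P = [[3, 4]].
After inserting 1: P = [[1, 4], [3]].
After inserting 2: P = [[1, 2], [3, 4]].

So P = [[1, 2], [3, 4]], Q = [[1, 2], [3, 4]].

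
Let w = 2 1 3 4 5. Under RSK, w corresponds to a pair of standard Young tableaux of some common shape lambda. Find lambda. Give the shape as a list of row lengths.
Row-insert each entry into an empty tableau.

After inserting 2: P = [[2]].
After inserting 1: P = [[1], [2]].
After inserting 3: P = [[1, 3], [2]].
After inserting 4: P = [[1, 3, 4], [2]].
After inserting 5: P = [[1, 3, 4, 5], [2]].

The final insertion tableau P = [[1, 3, 4, 5], [2]] has shape [4, 1].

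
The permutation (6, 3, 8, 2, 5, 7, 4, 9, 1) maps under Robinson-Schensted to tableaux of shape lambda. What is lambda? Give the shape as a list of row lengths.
Row-insert each entry into an empty tableau.

After inserting 6: P = [[6]].
After inserting 3: P = [[3], [6]].
After inserting 8: P = [[3, 8], [6]].
After inserting 2: P = [[2, 8], [3], [6]].
After inserting 5: P = [[2, 5], [3, 8], [6]].
After inserting 7: P = [[2, 5, 7], [3, 8], [6]].
After inserting 4: P = [[2, 4, 7], [3, 5], [6, 8]].
After inserting 9: P = [[2, 4, 7, 9], [3, 5], [6, 8]].
After inserting 1: P = [[1, 4, 7, 9], [2, 5], [3, 8], [6]].

The final insertion tableau P = [[1, 4, 7, 9], [2, 5], [3, 8], [6]] has shape [4, 2, 2, 1].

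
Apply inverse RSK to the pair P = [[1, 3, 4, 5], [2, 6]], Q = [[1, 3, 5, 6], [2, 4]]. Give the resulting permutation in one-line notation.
2 1 6 3 4 5

Reverse RSK: for i = n, n-1, ..., 1, locate i in Q, remove the corresponding corner cell from P, and reverse-bump its entry up through P; the value ejected from row 1 is w(i).

So w = 2 1 6 3 4 5.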